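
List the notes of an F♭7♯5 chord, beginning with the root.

F♭7♯5: augmented seventh on F♭.
root → F♭
3rd (major 3rd) → A♭
5th (augmented 5th) → C
7th (minor 7th) → E𝄫

F♭ – A♭ – C – E𝄫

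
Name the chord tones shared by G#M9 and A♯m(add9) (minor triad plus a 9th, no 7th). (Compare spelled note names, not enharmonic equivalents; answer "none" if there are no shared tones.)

B# A#

G#M9: G# B# D# F## A#
A♯m(add9): A# C# E# B#
Common to both → B#, A#.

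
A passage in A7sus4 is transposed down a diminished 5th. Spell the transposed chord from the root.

D#, G#, A#, C#

A diminished 5th down from A is D#, so the new chord is D# dominant seventh suspended fourth.
root → D#
4th (perfect 4th) → G#
5th (perfect 5th) → A#
7th (minor 7th) → C#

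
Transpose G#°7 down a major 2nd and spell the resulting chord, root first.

F#, A, C, Eb

G# down a major 2nd → F#. New chord: F# diminished seventh.
- root: F#
- minor 3rd: A
- diminished 5th: C
- diminished 7th: Eb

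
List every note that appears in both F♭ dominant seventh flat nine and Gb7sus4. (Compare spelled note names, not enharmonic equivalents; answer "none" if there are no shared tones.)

Fb – Cb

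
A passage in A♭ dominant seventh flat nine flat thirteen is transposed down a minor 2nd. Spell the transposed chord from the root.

A-flat down a minor 2nd → G. New chord: G dominant seventh flat nine flat thirteen.
G — root
B — major 3rd
D — perfect 5th
F — minor 7th
A-flat — minor 9th
E-flat — minor 13th

G B D F A-flat E-flat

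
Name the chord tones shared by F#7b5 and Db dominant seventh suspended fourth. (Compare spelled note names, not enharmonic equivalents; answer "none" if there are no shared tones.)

none

F#7b5 = F#, A#, C, E.
Db dominant seventh suspended fourth = Db, Gb, Ab, Cb.
Shared: none.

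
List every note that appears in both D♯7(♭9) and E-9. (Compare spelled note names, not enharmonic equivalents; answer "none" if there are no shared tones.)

E

D♯7(♭9) = D♯, F𝄪, A♯, C♯, E.
E-9 = E, G, B, D, F♯.
Shared: E.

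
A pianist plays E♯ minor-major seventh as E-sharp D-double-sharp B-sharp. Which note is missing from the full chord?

G-sharp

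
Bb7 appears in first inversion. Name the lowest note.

Bb7 in root position is Bb–D–F–Ab.
First inversion places the third in the bass, which is D.

D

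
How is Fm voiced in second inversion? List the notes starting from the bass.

In root position, Fm is F–Ab–C.
Second inversion puts the fifth (C) in the bass.

C – F – Ab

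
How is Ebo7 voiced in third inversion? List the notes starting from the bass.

Dbb – Eb – Gb – Bbb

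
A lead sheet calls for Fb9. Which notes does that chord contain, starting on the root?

Root Fb, quality dominant ninth:
Fb — root
Ab — major 3rd
Cb — perfect 5th
Ebb — minor 7th
Gb — major 9th

Fb Ab Cb Ebb Gb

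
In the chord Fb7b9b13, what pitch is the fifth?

Cb

Root of Fb7b9b13 = Fb. The 5th is a perfect 5th: Fb up a perfect 5th → Cb.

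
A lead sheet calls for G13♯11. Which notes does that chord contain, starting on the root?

G13♯11: dominant thirteenth sharp eleven on G.
- root: G
- major 3rd: B
- perfect 5th: D
- minor 7th: F
- major 9th: A
- augmented 11th: C#
- major 13th: E

G  B  D  F  A  C#  E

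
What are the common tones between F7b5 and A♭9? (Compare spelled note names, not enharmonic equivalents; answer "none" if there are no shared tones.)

F7b5 = F, A, Cb, Eb.
A♭9 = Ab, C, Eb, Gb, Bb.
Shared: Eb.

Eb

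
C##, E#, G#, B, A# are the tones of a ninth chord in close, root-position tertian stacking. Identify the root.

Stacking in thirds gives A# – C## – E# – G# – B, so A# is the root — A# dominant seventh flat nine.

A#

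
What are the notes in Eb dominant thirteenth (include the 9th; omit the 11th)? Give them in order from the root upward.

Eb dominant thirteenth: dominant thirteenth on E-flat.
E-flat — root
G — major 3rd
B-flat — perfect 5th
D-flat — minor 7th
F — major 9th
C — major 13th

E-flat G B-flat D-flat F C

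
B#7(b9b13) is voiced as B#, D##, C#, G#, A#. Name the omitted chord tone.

F##

The full B#7(b9b13) chord is B#, D##, F##, A#, C#, G#.
Comparing with the voicing, the perfect 5th (5th) — F## — is absent.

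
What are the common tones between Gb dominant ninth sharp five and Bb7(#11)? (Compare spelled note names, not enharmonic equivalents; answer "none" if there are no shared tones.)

Gb dominant ninth sharp five = Gb, Bb, D, Fb, Ab.
Bb7(#11) = Bb, D, F, Ab, E.
Shared: Bb, D, Ab.

Bb, D, Ab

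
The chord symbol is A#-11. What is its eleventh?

A#-11 is built on A♯; its 11th is a perfect 11th above the root.
A fourth above A uses the letter D, and the perfect 11th above A♯ is D♯.

D♯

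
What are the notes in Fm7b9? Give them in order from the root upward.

Fm7b9 is a minor seventh flat nine built on F.
root → F
3rd (minor 3rd) → A♭
5th (perfect 5th) → C
7th (minor 7th) → E♭
9th (minor 9th) → G♭

F A♭ C E♭ G♭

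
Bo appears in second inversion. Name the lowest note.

Bo in root position is B–D–F.
Second inversion places the fifth in the bass, which is F.

F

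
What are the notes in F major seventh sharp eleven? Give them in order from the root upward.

Root F, quality major seventh sharp eleven:
F — root
A — major 3rd
C — perfect 5th
E — major 7th
B — augmented 11th

F  A  C  E  B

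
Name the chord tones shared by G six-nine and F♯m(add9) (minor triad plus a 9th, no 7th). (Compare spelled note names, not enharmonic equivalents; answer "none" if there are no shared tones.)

A

G six-nine: G B D E A
F♯m(add9): F# A C# G#
Common to both → A.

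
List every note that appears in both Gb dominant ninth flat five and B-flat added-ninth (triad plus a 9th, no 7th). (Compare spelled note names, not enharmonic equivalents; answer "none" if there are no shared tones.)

Gb dominant ninth flat five: G-flat B-flat D-double-flat F-flat A-flat
B-flat added-ninth: B-flat D F C
Common to both → B-flat.

B-flat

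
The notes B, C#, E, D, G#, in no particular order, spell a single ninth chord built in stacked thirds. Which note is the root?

Arranged so that each adjacent pair is a third by letter name: C# – E – G# – B – D.
The bottom of that stack, C#, is the root (this is C# minor seventh flat nine).

C#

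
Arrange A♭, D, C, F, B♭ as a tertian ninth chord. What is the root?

B♭

Arranged so that each adjacent pair is a third by letter name: B♭ – D – F – A♭ – C.
The bottom of that stack, B♭, is the root (this is B♭ dominant ninth).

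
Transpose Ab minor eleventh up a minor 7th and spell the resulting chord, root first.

Gb Bbb Db Fb Ab Cb

A minor 7th up from Ab is Gb, so the new chord is Gb minor eleventh.
Root: Gb
Minor 3rd (3rd): Bbb
Perfect 5th (5th): Db
Minor 7th (7th): Fb
Major 9th (9th): Ab
Perfect 11th (11th): Cb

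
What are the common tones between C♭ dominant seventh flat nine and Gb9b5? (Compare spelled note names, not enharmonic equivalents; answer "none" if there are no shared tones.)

C♭ dominant seventh flat nine = Cb, Eb, Gb, Bbb, Dbb.
Gb9b5 = Gb, Bb, Dbb, Fb, Ab.
Shared: Gb, Dbb.

Gb, Dbb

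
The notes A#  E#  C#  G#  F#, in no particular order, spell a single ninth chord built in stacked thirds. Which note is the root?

F#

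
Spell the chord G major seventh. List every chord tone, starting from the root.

G major seventh is a major seventh built on G.
root → G
3rd (major 3rd) → B
5th (perfect 5th) → D
7th (major 7th) → F-sharp

G  B  D  F-sharp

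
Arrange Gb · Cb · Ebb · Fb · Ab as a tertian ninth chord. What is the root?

Stacking in thirds gives Fb – Ab – Cb – Ebb – Gb, so Fb is the root — Fb dominant ninth.

Fb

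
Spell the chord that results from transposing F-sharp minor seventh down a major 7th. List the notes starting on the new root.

G  Bb  D  F

Transposed root: F# → G (major 7th down). So we spell G minor seventh:
root → G
3rd (minor 3rd) → Bb
5th (perfect 5th) → D
7th (minor 7th) → F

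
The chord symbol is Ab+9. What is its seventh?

Ab+9 is built on Ab; its 7th is a minor 7th above the root.
A seventh above A uses the letter G, and the minor 7th above Ab is Gb.

Gb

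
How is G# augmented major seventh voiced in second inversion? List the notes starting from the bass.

D-double-sharp, F-double-sharp, G-sharp, B-sharp

G# augmented major seventh = G-sharp–B-sharp–D-double-sharp–F-double-sharp; second inversion → fifth (D-double-sharp) lowest.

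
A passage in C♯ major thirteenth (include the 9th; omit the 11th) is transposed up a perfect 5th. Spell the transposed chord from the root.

C# up a perfect 5th → G#. New chord: G# major thirteenth.
- root: G#
- major 3rd: B#
- perfect 5th: D#
- major 7th: F##
- major 9th: A#
- major 13th: E#

G#, B#, D#, F##, A#, E#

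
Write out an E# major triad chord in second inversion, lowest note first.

B#, E#, G##

In root position, E# major triad is E#–G##–B#.
Second inversion puts the fifth (B#) in the bass.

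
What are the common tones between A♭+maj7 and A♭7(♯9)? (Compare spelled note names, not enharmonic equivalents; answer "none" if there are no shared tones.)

Ab  C

A♭+maj7: Ab C E G
A♭7(♯9): Ab C Eb Gb B
Common to both → Ab, C.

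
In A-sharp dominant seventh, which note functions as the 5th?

E-sharp

A-sharp dominant seventh is built on A-sharp; its 5th is a perfect 5th above the root.
A fifth above A uses the letter E, and the perfect 5th above A-sharp is E-sharp.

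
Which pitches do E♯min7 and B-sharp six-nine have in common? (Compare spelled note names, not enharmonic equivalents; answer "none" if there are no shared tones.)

E♯min7 = E#, G#, B#, D#.
B-sharp six-nine = B#, D##, F##, G##, C##.
Shared: B#.

B#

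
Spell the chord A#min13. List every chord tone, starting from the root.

A#  C#  E#  G#  B#  D#  F##

A#min13: minor thirteenth on A#.
A# — root
C# — minor 3rd
E# — perfect 5th
G# — minor 7th
B# — major 9th
D# — perfect 11th
F## — major 13th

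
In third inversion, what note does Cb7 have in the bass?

Cb7 in root position is Cb–Eb–Gb–Bbb.
Third inversion places the seventh in the bass, which is Bbb.

Bbb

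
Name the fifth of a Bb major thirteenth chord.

F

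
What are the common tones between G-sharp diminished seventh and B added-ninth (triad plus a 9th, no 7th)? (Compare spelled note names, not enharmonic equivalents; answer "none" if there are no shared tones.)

G-sharp diminished seventh = G-sharp, B, D, F.
B added-ninth = B, D-sharp, F-sharp, C-sharp.
Shared: B.

B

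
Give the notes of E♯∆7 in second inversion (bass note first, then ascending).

B# – D## – E# – G##

In root position, E♯∆7 is E#–G##–B#–D##.
Second inversion puts the fifth (B#) in the bass.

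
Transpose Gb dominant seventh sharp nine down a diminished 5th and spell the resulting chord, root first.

A diminished 5th down from G-flat is C, so the new chord is C dominant seventh sharp nine.
root → C
3rd (major 3rd) → E
5th (perfect 5th) → G
7th (minor 7th) → B-flat
9th (augmented 9th) → D-sharp

C  E  G  B-flat  D-sharp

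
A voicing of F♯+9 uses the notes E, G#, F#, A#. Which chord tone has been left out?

F♯+9 = F#, A#, C##, E, G#. The voicing lacks the 5th (augmented 5th), C##.

C##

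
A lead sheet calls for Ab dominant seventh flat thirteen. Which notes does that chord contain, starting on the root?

A-flat, C, E-flat, G-flat, F-flat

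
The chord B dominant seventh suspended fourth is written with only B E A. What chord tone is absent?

F-sharp

B dominant seventh suspended fourth = B, E, F-sharp, A. The voicing lacks the 5th (perfect 5th), F-sharp.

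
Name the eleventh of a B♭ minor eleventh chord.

E♭

B♭ minor eleventh is built on B♭; its 11th is a perfect 11th above the root.
A fourth above B uses the letter E, and the perfect 11th above B♭ is E♭.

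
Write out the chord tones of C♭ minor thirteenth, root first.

C♭ minor thirteenth: minor thirteenth on C-flat.
Root: C-flat
Minor 3rd (3rd): E-double-flat
Perfect 5th (5th): G-flat
Minor 7th (7th): B-double-flat
Major 9th (9th): D-flat
Perfect 11th (11th): F-flat
Major 13th (13th): A-flat

C-flat – E-double-flat – G-flat – B-double-flat – D-flat – F-flat – A-flat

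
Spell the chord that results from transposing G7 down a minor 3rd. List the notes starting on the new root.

G down a minor 3rd → E. New chord: E dominant seventh.
root → E
3rd (major 3rd) → G#
5th (perfect 5th) → B
7th (minor 7th) → D

E G# B D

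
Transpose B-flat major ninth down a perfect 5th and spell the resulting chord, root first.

Eb, G, Bb, D, F

Transposed root: Bb → Eb (perfect 5th down). So we spell Eb major ninth:
Eb — root
G — major 3rd
Bb — perfect 5th
D — major 7th
F — major 9th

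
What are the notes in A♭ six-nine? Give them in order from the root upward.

A♭ six-nine is a six-nine built on A-flat.
root → A-flat
3rd (major 3rd) → C
5th (perfect 5th) → E-flat
6th (major 6th) → F
9th (major 9th) → B-flat

A-flat, C, E-flat, F, B-flat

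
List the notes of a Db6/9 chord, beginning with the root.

Root Db, quality six-nine:
root → Db
3rd (major 3rd) → F
5th (perfect 5th) → Ab
6th (major 6th) → Bb
9th (major 9th) → Eb

Db F Ab Bb Eb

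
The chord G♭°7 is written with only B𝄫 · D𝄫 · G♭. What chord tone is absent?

G♭°7 = G♭, B𝄫, D𝄫, F𝄫. The voicing lacks the 7th (diminished 7th), F𝄫.

F𝄫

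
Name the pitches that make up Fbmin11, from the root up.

Root Fb, quality minor eleventh:
root → Fb
3rd (minor 3rd) → Abb
5th (perfect 5th) → Cb
7th (minor 7th) → Ebb
9th (major 9th) → Gb
11th (perfect 11th) → Bbb

Fb, Abb, Cb, Ebb, Gb, Bbb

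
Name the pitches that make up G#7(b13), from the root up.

G# B# D# F# E

Root G#, quality dominant seventh flat thirteen:
Root: G#
Major 3rd (3rd): B#
Perfect 5th (5th): D#
Minor 7th (7th): F#
Minor 13th (13th): E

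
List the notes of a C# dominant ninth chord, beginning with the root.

C# dominant ninth is a dominant ninth built on C♯.
root → C♯
3rd (major 3rd) → E♯
5th (perfect 5th) → G♯
7th (minor 7th) → B
9th (major 9th) → D♯

C♯, E♯, G♯, B, D♯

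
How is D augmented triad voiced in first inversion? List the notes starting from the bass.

F-sharp, A-sharp, D

D augmented triad = D–F-sharp–A-sharp; first inversion → third (F-sharp) lowest.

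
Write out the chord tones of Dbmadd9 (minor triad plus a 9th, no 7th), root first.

Root Db, quality minor added-ninth:
Root: Db
Minor 3rd (3rd): Fb
Perfect 5th (5th): Ab
Major 9th (9th): Eb

Db – Fb – Ab – Eb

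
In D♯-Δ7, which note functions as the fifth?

Root of D♯-Δ7 = D♯. The 5th is a perfect 5th: D♯ up a perfect 5th → A♯.

A♯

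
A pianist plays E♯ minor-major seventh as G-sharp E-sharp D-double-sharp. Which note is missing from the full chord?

B-sharp

The full E♯ minor-major seventh chord is E-sharp, G-sharp, B-sharp, D-double-sharp.
Comparing with the voicing, the perfect 5th (5th) — B-sharp — is absent.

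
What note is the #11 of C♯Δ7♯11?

F𝄪

C♯Δ7♯11 is built on C♯; its 11th is an augmented 11th above the root.
A fourth above C uses the letter F, and the augmented 11th above C♯ is F𝄪.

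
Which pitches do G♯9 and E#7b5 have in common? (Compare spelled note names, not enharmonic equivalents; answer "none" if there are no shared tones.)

D#

G♯9 = G#, B#, D#, F#, A#.
E#7b5 = E#, G##, B, D#.
Shared: D#.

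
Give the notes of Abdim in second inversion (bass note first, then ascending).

E𝄫 A♭ C♭

In root position, Abdim is A♭–C♭–E𝄫.
Second inversion puts the fifth (E𝄫) in the bass.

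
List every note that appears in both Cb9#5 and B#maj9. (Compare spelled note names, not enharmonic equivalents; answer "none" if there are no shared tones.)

none

Cb9#5: Cb Eb G Bbb Db
B#maj9: B# D## F## A## C##
Common to both → none.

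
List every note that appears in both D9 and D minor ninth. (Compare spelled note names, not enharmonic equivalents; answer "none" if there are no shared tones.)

D9 = D, F#, A, C, E.
D minor ninth = D, F, A, C, E.
Shared: D, A, C, E.

D, A, C, E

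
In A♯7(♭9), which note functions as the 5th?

A♯7(♭9) is built on A#; its 5th is a perfect 5th above the root.
A fifth above A uses the letter E, and the perfect 5th above A# is E#.

E#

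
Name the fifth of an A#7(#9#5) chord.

E##

A#7(#9#5) is built on A#; its 5th is an augmented 5th above the root.
A fifth above A uses the letter E, and the augmented 5th above A# is E##.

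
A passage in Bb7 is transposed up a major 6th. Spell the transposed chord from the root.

G – B – D – F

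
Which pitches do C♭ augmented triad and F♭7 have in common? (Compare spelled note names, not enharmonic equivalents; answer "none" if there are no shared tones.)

C♭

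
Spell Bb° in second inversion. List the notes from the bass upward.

In root position, Bb° is Bb–Db–Fb.
Second inversion puts the fifth (Fb) in the bass.

Fb  Bb  Db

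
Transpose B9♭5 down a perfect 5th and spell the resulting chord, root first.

E G# Bb D F#

A perfect 5th down from B is E, so the new chord is E dominant ninth flat five.
E — root
G# — major 3rd
Bb — diminished 5th
D — minor 7th
F# — major 9th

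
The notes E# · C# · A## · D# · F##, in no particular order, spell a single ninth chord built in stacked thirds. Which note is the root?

D#

Stacking in thirds gives D# – F## – A## – C# – E#, so D# is the root — D# dominant ninth sharp five.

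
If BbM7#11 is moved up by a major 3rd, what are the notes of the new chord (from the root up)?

D – F♯ – A – C♯ – G♯

Transposed root: B♭ → D (major 3rd up). So we spell D major seventh sharp eleven:
Root: D
Major 3rd (3rd): F♯
Perfect 5th (5th): A
Major 7th (7th): C♯
Augmented 11th (11th): G♯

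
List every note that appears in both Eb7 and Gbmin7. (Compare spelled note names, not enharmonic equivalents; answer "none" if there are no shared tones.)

Eb7: Eb G Bb Db
Gbmin7: Gb Bbb Db Fb
Common to both → Db.

Db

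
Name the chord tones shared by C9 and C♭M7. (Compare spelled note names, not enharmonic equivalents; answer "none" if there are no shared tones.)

Bb

C9: C E G Bb D
C♭M7: Cb Eb Gb Bb
Common to both → Bb.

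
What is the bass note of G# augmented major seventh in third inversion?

G# augmented major seventh in root position is G#–B#–D##–F##.
Third inversion places the seventh in the bass, which is F##.

F##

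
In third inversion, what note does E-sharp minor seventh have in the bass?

E-sharp minor seventh = E#–G#–B#–D#. Third inversion → seventh in the bass = D#.

D#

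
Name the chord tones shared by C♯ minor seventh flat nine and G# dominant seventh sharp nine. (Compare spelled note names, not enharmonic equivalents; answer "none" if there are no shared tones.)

G#

C♯ minor seventh flat nine = C#, E, G#, B, D.
G# dominant seventh sharp nine = G#, B#, D#, F#, A##.
Shared: G#.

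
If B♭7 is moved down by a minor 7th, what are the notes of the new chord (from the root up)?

C E G Bb

Transposed root: Bb → C (minor 7th down). So we spell C dominant seventh:
Root: C
Major 3rd (3rd): E
Perfect 5th (5th): G
Minor 7th (7th): Bb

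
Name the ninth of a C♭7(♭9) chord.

D𝄫

Root of C♭7(♭9) = C♭. The 9th is a minor 9th: C♭ up a minor 9th → D𝄫.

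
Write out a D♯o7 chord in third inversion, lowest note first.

C, D♯, F♯, A

D♯o7 = D♯–F♯–A–C; third inversion → seventh (C) lowest.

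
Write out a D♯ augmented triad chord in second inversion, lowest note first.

A##  D#  F##

In root position, D♯ augmented triad is D#–F##–A##.
Second inversion puts the fifth (A##) in the bass.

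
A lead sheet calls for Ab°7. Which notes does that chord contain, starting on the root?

Root Ab, quality diminished seventh:
Ab — root
Cb — minor 3rd
Ebb — diminished 5th
Gbb — diminished 7th

Ab – Cb – Ebb – Gbb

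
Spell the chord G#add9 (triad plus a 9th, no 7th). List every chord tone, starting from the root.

G#, B#, D#, A#

G#add9 is an added-ninth built on G#.
Root: G#
Major 3rd (3rd): B#
Perfect 5th (5th): D#
Major 9th (9th): A#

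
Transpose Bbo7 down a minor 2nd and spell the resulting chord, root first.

Bb down a minor 2nd → A. New chord: A diminished seventh.
- root: A
- minor 3rd: C
- diminished 5th: Eb
- diminished 7th: Gb

A C Eb Gb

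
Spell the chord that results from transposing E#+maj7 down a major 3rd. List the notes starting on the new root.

Transposed root: E♯ → C♯ (major 3rd down). So we spell C♯ augmented major seventh:
root → C♯
3rd (major 3rd) → E♯
5th (augmented 5th) → G𝄪
7th (major 7th) → B♯

C♯  E♯  G𝄪  B♯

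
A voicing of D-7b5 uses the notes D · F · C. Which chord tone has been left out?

A♭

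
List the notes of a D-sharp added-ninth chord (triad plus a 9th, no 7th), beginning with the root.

D-sharp added-ninth: added-ninth on D♯.
Root: D♯
Major 3rd (3rd): F𝄪
Perfect 5th (5th): A♯
Major 9th (9th): E♯

D♯ F𝄪 A♯ E♯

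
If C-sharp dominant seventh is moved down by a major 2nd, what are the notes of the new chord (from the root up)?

B  D#  F#  A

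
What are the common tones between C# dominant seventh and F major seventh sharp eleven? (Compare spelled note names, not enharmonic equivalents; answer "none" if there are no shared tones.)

C# dominant seventh: C-sharp E-sharp G-sharp B
F major seventh sharp eleven: F A C E B
Common to both → B.

B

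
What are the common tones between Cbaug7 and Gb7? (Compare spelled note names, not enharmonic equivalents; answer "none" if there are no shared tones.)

Cbaug7 = C♭, E♭, G, B𝄫.
Gb7 = G♭, B♭, D♭, F♭.
Shared: none.

none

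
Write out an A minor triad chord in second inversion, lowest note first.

A minor triad = A–C–E; second inversion → fifth (E) lowest.

E – A – C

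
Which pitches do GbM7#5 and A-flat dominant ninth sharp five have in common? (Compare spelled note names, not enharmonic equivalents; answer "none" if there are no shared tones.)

GbM7#5 = G♭, B♭, D, F.
A-flat dominant ninth sharp five = A♭, C, E, G♭, B♭.
Shared: G♭, B♭.

G♭  B♭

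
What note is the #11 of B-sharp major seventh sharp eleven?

B-sharp major seventh sharp eleven is built on B#; its 11th is an augmented 11th above the root.
A fourth above B uses the letter E, and the augmented 11th above B# is E##.

E##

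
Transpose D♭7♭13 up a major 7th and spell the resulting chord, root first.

C, E, G, B♭, A♭

Transposed root: D♭ → C (major 7th up). So we spell C dominant seventh flat thirteen:
- root: C
- major 3rd: E
- perfect 5th: G
- minor 7th: B♭
- minor 13th: A♭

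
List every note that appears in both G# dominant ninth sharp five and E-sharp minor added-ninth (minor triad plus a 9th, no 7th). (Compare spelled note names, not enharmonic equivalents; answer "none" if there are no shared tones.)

G# dominant ninth sharp five: G# B# D## F# A#
E-sharp minor added-ninth: E# G# B# F##
Common to both → G#, B#.

G#, B#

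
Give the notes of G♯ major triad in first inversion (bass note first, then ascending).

In root position, G♯ major triad is G#–B#–D#.
First inversion puts the third (B#) in the bass.

B#  D#  G#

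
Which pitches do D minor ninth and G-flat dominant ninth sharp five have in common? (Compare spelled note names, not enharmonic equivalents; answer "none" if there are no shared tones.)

D minor ninth = D, F, A, C, E.
G-flat dominant ninth sharp five = G-flat, B-flat, D, F-flat, A-flat.
Shared: D.

D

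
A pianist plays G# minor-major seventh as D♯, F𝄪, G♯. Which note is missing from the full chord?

B

The full G# minor-major seventh chord is G♯, B, D♯, F𝄪.
Comparing with the voicing, the minor 3rd (3rd) — B — is absent.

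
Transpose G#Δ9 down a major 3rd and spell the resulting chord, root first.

E, G#, B, D#, F#

G# down a major 3rd → E. New chord: E major ninth.
Root: E
Major 3rd (3rd): G#
Perfect 5th (5th): B
Major 7th (7th): D#
Major 9th (9th): F#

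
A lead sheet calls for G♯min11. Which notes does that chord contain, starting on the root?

G#, B, D#, F#, A#, C#

Root G#, quality minor eleventh:
root → G#
3rd (minor 3rd) → B
5th (perfect 5th) → D#
7th (minor 7th) → F#
9th (major 9th) → A#
11th (perfect 11th) → C#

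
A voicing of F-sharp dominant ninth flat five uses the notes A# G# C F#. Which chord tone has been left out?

F-sharp dominant ninth flat five = F#, A#, C, E, G#. The voicing lacks the 7th (minor 7th), E.

E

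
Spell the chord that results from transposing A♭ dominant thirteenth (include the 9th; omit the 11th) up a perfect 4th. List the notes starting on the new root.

D♭ F A♭ C♭ E♭ B♭

Transposed root: A♭ → D♭ (perfect 4th up). So we spell D♭ dominant thirteenth:
D♭ — root
F — major 3rd
A♭ — perfect 5th
C♭ — minor 7th
E♭ — major 9th
B♭ — major 13th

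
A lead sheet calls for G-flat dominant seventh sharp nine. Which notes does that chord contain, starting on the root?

G-flat dominant seventh sharp nine: dominant seventh sharp nine on Gb.
- root: Gb
- major 3rd: Bb
- perfect 5th: Db
- minor 7th: Fb
- augmented 9th: A

Gb, Bb, Db, Fb, A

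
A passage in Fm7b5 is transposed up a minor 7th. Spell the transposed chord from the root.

E♭  G♭  B𝄫  D♭

F up a minor 7th → E♭. New chord: E♭ half-diminished seventh.
root → E♭
3rd (minor 3rd) → G♭
5th (diminished 5th) → B𝄫
7th (minor 7th) → D♭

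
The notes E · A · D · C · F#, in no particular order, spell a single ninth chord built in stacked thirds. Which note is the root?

D

Stacking in thirds gives D – F# – A – C – E, so D is the root — D dominant ninth.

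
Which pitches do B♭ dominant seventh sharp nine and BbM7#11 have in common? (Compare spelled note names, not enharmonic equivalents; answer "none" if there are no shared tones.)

B♭ dominant seventh sharp nine: Bb D F Ab C#
BbM7#11: Bb D F A E
Common to both → Bb, D, F.

Bb  D  F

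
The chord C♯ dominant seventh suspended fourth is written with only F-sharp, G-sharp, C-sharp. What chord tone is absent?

B

C♯ dominant seventh suspended fourth = C-sharp, F-sharp, G-sharp, B. The voicing lacks the 7th (minor 7th), B.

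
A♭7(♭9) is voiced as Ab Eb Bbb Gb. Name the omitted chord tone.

C

A♭7(♭9) = Ab, C, Eb, Gb, Bbb. The voicing lacks the 3rd (major 3rd), C.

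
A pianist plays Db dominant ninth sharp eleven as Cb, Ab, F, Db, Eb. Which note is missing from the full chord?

G

Db dominant ninth sharp eleven = Db, F, Ab, Cb, Eb, G. The voicing lacks the 11th (augmented 11th), G.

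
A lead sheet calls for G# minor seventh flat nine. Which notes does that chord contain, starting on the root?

G# minor seventh flat nine is a minor seventh flat nine built on G♯.
- root: G♯
- minor 3rd: B
- perfect 5th: D♯
- minor 7th: F♯
- minor 9th: A

G♯  B  D♯  F♯  A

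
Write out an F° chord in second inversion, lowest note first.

In root position, F° is F–Ab–Cb.
Second inversion puts the fifth (Cb) in the bass.

Cb, F, Ab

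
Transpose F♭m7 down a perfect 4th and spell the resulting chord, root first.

Cb  Ebb  Gb  Bbb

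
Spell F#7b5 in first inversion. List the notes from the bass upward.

A#, C, E, F#

F#7b5 = F#–A#–C–E; first inversion → third (A#) lowest.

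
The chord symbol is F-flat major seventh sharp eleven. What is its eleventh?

Bb

Root of F-flat major seventh sharp eleven = Fb. The 11th is an augmented 11th: Fb up an augmented 11th → Bb.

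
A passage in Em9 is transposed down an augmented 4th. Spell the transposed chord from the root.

Bb, Db, F, Ab, C

E down an augmented 4th → Bb. New chord: Bb minor ninth.
root → Bb
3rd (minor 3rd) → Db
5th (perfect 5th) → F
7th (minor 7th) → Ab
9th (major 9th) → C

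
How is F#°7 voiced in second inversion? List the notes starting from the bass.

C Eb F# A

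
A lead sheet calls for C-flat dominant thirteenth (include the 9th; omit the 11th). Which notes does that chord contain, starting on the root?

C-flat dominant thirteenth: dominant thirteenth on C♭.
Root: C♭
Major 3rd (3rd): E♭
Perfect 5th (5th): G♭
Minor 7th (7th): B𝄫
Major 9th (9th): D♭
Major 13th (13th): A♭

C♭, E♭, G♭, B𝄫, D♭, A♭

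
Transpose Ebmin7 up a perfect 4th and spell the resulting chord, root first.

Ab  Cb  Eb  Gb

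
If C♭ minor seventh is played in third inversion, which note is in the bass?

Bbb

C♭ minor seventh = Cb–Ebb–Gb–Bbb. Third inversion → seventh in the bass = Bbb.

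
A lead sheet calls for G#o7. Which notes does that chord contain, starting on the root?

G#  B  D  F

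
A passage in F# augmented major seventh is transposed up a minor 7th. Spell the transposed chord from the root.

E, G#, B#, D#

Transposed root: F# → E (minor 7th up). So we spell E augmented major seventh:
Root: E
Major 3rd (3rd): G#
Augmented 5th (5th): B#
Major 7th (7th): D#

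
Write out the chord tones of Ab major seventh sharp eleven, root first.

A-flat  C  E-flat  G  D

Ab major seventh sharp eleven: major seventh sharp eleven on A-flat.
A-flat — root
C — major 3rd
E-flat — perfect 5th
G — major 7th
D — augmented 11th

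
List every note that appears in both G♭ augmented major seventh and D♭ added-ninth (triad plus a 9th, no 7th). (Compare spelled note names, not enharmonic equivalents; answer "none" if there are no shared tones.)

F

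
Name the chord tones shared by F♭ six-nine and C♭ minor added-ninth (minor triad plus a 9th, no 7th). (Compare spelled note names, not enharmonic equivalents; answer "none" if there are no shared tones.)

F♭ six-nine = Fb, Ab, Cb, Db, Gb.
C♭ minor added-ninth = Cb, Ebb, Gb, Db.
Shared: Cb, Db, Gb.

Cb, Db, Gb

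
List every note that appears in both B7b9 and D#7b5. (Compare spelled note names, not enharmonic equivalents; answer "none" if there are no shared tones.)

B7b9: B D♯ F♯ A C
D#7b5: D♯ F𝄪 A C♯
Common to both → D♯, A.

D♯, A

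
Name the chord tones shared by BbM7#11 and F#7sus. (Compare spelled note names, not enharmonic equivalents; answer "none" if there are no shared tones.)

BbM7#11 = Bb, D, F, A, E.
F#7sus = F#, B, C#, E.
Shared: E.

E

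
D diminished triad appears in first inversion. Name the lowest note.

F

D diminished triad in root position is D–F–A-flat.
First inversion places the third in the bass, which is F.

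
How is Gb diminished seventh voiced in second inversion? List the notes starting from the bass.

In root position, Gb diminished seventh is Gb–Bbb–Dbb–Fbb.
Second inversion puts the fifth (Dbb) in the bass.

Dbb, Fbb, Gb, Bbb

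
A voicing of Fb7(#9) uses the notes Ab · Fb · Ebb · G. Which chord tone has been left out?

The full Fb7(#9) chord is Fb, Ab, Cb, Ebb, G.
Comparing with the voicing, the perfect 5th (5th) — Cb — is absent.

Cb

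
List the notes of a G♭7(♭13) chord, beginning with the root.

Gb  Bb  Db  Fb  Ebb

G♭7(♭13) is a dominant seventh flat thirteen built on Gb.
Root: Gb
Major 3rd (3rd): Bb
Perfect 5th (5th): Db
Minor 7th (7th): Fb
Minor 13th (13th): Ebb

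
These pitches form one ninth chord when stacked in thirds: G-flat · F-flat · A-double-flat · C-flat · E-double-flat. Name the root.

F-flat

Arranged so that each adjacent pair is a third by letter name: F-flat – A-double-flat – C-flat – E-double-flat – G-flat.
The bottom of that stack, F-flat, is the root (this is F-flat minor ninth).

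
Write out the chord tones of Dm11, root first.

D – F – A – C – E – G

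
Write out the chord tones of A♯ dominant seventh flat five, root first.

A♯ dominant seventh flat five is a dominant seventh flat five built on A-sharp.
A-sharp — root
C-double-sharp — major 3rd
E — diminished 5th
G-sharp — minor 7th

A-sharp C-double-sharp E G-sharp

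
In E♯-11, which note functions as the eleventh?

E♯-11 is built on E#; its 11th is a perfect 11th above the root.
A fourth above E uses the letter A, and the perfect 11th above E# is A#.

A#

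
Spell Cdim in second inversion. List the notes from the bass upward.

In root position, Cdim is C–Eb–Gb.
Second inversion puts the fifth (Gb) in the bass.

Gb, C, Eb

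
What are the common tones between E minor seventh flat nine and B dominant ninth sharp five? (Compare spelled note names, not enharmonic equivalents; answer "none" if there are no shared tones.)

B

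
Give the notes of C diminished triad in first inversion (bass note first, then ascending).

C diminished triad = C–Eb–Gb; first inversion → third (Eb) lowest.

Eb, Gb, C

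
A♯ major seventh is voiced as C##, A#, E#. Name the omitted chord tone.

G##

The full A♯ major seventh chord is A#, C##, E#, G##.
Comparing with the voicing, the major 7th (7th) — G## — is absent.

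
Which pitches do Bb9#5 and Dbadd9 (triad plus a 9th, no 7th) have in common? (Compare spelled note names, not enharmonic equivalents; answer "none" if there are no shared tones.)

Ab

Bb9#5 = Bb, D, F#, Ab, C.
Dbadd9 = Db, F, Ab, Eb.
Shared: Ab.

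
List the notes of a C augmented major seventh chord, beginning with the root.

C augmented major seventh is an augmented major seventh built on C.
C — root
E — major 3rd
G-sharp — augmented 5th
B — major 7th

C – E – G-sharp – B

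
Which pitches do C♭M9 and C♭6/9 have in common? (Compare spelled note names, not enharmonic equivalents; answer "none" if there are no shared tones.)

Cb – Eb – Gb – Db

C♭M9: Cb Eb Gb Bb Db
C♭6/9: Cb Eb Gb Ab Db
Common to both → Cb, Eb, Gb, Db.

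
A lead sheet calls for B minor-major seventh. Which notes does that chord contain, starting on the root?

B, D, F-sharp, A-sharp

B minor-major seventh is a minor-major seventh built on B.
root → B
3rd (minor 3rd) → D
5th (perfect 5th) → F-sharp
7th (major 7th) → A-sharp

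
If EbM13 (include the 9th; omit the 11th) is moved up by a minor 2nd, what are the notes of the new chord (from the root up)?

Fb, Ab, Cb, Eb, Gb, Db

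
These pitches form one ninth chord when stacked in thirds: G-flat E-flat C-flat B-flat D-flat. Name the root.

C-flat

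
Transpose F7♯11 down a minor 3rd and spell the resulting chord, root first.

D F# A C G#

Transposed root: F → D (minor 3rd down). So we spell D dominant seventh sharp eleven:
Root: D
Major 3rd (3rd): F#
Perfect 5th (5th): A
Minor 7th (7th): C
Augmented 11th (11th): G#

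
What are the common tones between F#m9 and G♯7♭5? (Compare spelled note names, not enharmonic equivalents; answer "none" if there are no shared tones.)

F#m9: F♯ A C♯ E G♯
G♯7♭5: G♯ B♯ D F♯
Common to both → F♯, G♯.

F♯, G♯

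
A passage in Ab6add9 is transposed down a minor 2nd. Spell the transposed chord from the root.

Transposed root: A♭ → G (minor 2nd down). So we spell G six-nine:
Root: G
Major 3rd (3rd): B
Perfect 5th (5th): D
Major 6th (6th): E
Major 9th (9th): A

G B D E A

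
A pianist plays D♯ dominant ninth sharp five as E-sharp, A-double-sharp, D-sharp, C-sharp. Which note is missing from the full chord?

D♯ dominant ninth sharp five = D-sharp, F-double-sharp, A-double-sharp, C-sharp, E-sharp. The voicing lacks the 3rd (major 3rd), F-double-sharp.

F-double-sharp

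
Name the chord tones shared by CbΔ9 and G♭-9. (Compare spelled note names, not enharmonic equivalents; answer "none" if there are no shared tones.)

Gb Db

CbΔ9: Cb Eb Gb Bb Db
G♭-9: Gb Bbb Db Fb Ab
Common to both → Gb, Db.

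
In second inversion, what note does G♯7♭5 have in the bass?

G♯7♭5 in root position is G#–B#–D–F#.
Second inversion places the fifth in the bass, which is D.

D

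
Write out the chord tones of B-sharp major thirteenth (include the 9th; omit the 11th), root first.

B-sharp major thirteenth: major thirteenth on B-sharp.
root → B-sharp
3rd (major 3rd) → D-double-sharp
5th (perfect 5th) → F-double-sharp
7th (major 7th) → A-double-sharp
9th (major 9th) → C-double-sharp
13th (major 13th) → G-double-sharp

B-sharp  D-double-sharp  F-double-sharp  A-double-sharp  C-double-sharp  G-double-sharp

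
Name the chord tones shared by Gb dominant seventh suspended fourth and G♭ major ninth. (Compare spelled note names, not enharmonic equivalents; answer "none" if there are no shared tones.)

G-flat D-flat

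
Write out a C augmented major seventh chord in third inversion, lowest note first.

B  C  E  G#

In root position, C augmented major seventh is C–E–G#–B.
Third inversion puts the seventh (B) in the bass.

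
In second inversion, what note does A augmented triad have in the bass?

A augmented triad = A–C-sharp–E-sharp. Second inversion → fifth in the bass = E-sharp.

E-sharp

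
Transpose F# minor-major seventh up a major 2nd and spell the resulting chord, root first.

A major 2nd up from F# is G#, so the new chord is G# minor-major seventh.
- root: G#
- minor 3rd: B
- perfect 5th: D#
- major 7th: F##

G#  B  D#  F##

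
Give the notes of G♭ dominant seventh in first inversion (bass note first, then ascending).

B-flat – D-flat – F-flat – G-flat

G♭ dominant seventh = G-flat–B-flat–D-flat–F-flat; first inversion → third (B-flat) lowest.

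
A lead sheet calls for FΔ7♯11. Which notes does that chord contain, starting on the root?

F – A – C – E – B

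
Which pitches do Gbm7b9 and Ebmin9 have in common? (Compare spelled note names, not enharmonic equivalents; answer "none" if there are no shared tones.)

Gbm7b9 = Gb, Bbb, Db, Fb, Abb.
Ebmin9 = Eb, Gb, Bb, Db, F.
Shared: Gb, Db.

Gb, Db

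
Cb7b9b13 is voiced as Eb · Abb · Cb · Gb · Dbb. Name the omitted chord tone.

The full Cb7b9b13 chord is Cb, Eb, Gb, Bbb, Dbb, Abb.
Comparing with the voicing, the minor 7th (7th) — Bbb — is absent.

Bbb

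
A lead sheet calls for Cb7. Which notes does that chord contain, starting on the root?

Root Cb, quality dominant seventh:
root → Cb
3rd (major 3rd) → Eb
5th (perfect 5th) → Gb
7th (minor 7th) → Bbb

Cb  Eb  Gb  Bbb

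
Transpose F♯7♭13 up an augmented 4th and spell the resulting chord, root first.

An augmented 4th up from F♯ is B♯, so the new chord is B♯ dominant seventh flat thirteen.
Root: B♯
Major 3rd (3rd): D𝄪
Perfect 5th (5th): F𝄪
Minor 7th (7th): A♯
Minor 13th (13th): G♯

B♯, D𝄪, F𝄪, A♯, G♯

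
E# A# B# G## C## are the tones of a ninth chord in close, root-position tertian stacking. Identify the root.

Arranged so that each adjacent pair is a third by letter name: A# – C## – E# – G## – B#.
The bottom of that stack, A#, is the root (this is A# major ninth).

A#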